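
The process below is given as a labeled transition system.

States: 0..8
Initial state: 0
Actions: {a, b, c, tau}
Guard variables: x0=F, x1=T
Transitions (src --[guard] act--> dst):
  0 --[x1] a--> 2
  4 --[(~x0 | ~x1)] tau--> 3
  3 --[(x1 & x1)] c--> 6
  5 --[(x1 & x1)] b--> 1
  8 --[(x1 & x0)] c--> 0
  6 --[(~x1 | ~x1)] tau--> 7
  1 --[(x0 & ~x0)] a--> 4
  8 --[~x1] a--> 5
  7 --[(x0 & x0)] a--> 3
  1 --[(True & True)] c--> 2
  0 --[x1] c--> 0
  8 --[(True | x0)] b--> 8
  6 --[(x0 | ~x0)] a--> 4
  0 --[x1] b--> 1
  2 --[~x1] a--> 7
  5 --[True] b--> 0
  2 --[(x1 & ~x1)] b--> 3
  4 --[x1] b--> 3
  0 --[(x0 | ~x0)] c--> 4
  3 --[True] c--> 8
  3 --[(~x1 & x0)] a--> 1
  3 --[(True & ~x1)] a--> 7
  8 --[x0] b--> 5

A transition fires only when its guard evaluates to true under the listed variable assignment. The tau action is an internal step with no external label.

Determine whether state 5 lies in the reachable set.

After dropping false guards: 13 live edges.
L0 = {0}
L1 = {1,2,4}  total {0,1,2,4}
L2 = {3}  total {0,1,2,3,4}
L3 = {6,8}  total {0,1,2,3,4,6,8}
R = {0,1,2,3,4,6,8}

Answer: UNREACHABLE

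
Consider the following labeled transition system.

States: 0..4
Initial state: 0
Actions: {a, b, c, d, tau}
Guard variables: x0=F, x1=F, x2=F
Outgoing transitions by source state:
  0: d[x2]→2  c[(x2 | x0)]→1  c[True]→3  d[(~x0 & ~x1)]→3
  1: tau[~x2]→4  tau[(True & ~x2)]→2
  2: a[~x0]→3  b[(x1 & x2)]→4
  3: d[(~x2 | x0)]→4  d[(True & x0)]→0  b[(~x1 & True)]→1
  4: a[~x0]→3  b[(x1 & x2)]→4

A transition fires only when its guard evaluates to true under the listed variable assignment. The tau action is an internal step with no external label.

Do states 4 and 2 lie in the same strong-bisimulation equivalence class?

Answer: BISIMILAR

Analysis:
Compute ~ classes (split until stable):
  π0 = {{0,1,2,3,4}}
  π1 = {{0},{1},{2,4},{3}}
stable after 2 split(s): 4 block(s)
class of 4: {2,4}; class of 2: {2,4}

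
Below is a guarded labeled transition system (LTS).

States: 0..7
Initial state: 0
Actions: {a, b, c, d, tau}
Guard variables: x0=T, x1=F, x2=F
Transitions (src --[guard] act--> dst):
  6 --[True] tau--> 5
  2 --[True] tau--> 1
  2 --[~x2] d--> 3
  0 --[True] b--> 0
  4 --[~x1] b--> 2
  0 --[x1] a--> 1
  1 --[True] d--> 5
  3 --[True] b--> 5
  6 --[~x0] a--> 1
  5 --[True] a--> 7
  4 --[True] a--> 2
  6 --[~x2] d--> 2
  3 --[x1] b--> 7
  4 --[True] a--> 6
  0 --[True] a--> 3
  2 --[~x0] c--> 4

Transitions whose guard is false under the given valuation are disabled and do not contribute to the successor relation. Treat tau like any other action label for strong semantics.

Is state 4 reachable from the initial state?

Answer: UNREACHABLE

Analysis:
Guard filter leaves 12 enabled edge(s).
L0 = {0}
L1 = {3}  now seen {0,3}
L2 = {5}  now seen {0,3,5}
L3 = {7}  now seen {0,3,5,7}
R = {0,3,5,7}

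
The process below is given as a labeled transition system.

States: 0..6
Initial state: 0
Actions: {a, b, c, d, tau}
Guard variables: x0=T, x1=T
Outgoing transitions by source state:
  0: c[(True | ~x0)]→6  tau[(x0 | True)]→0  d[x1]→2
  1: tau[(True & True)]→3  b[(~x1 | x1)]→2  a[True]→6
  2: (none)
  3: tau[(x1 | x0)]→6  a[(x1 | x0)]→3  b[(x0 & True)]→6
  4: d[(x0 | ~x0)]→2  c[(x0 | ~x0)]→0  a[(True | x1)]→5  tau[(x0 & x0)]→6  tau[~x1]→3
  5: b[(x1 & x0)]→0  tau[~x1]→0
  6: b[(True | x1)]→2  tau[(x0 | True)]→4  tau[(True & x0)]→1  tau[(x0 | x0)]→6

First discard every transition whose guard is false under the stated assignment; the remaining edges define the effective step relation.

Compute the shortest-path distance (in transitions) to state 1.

Answer: 2

Trace:
BFS to 1:
  Layer 0: {0}
  Layer 1: {2,6}
  Layer 2: {1,4}
1 enters at depth 2; path c·tau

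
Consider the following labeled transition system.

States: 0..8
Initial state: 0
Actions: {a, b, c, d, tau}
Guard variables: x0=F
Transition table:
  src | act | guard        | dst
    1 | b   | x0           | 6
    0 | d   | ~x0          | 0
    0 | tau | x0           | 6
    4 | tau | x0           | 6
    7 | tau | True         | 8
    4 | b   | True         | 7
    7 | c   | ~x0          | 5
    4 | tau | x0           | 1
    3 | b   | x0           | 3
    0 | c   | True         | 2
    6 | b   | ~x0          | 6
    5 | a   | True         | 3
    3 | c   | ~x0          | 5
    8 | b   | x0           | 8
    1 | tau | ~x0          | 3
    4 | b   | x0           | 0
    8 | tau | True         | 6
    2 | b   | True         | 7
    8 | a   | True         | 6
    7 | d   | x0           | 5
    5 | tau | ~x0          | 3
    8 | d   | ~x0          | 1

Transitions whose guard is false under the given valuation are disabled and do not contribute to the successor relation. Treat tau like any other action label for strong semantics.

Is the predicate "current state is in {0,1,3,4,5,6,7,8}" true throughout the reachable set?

Answer: INVARIANT VIOLATED at state 2

Analysis:
Safe = {0,1,3,4,5,6,7,8}
Reach set: {0,1,2,3,5,6,7,8}
  0: ✓
  1: ✓
  2: ✗ unsafe
  3: ✓
  5: ✓
  6: ✓
  7: ✓
  8: ✓
witness against invariant: c → 2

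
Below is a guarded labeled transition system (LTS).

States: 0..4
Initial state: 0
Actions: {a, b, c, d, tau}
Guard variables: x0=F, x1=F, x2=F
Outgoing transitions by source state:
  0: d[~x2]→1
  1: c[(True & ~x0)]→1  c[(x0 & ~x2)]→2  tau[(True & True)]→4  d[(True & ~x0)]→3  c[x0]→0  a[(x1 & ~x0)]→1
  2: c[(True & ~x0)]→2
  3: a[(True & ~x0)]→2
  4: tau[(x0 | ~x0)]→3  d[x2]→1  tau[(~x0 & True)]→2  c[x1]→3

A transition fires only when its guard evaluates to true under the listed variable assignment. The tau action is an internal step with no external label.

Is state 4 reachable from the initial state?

8 transition(s) survive guard evaluation.
L0 = {0}
L1 = {1}  cumulative {0,1}
L2 = {3,4}  cumulative {0,1,3,4}
L3 = {2}  cumulative {0,1,2,3,4}
Reach set: {0,1,2,3,4}
trace reaching 4: d·tau

Answer: REACHABLE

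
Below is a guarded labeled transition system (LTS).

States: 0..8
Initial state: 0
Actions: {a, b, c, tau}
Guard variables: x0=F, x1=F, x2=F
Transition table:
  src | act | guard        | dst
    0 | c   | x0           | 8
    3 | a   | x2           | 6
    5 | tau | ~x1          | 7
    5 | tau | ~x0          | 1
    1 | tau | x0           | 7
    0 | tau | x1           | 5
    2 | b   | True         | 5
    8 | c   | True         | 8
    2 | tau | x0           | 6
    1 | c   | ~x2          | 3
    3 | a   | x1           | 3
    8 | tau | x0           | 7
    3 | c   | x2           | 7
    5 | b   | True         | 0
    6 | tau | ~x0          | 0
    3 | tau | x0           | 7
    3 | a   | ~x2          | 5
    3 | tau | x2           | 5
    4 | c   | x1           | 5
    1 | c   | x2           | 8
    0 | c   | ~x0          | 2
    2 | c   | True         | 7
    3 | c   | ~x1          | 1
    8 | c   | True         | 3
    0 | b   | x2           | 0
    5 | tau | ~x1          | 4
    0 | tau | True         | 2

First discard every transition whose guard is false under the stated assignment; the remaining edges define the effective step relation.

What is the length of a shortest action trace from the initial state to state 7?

BFS to 7:
  depth 0: {0}
  depth 1: {2}
  depth 2: {5,7}
depth(7)=2, e.g. c·c

Answer: 2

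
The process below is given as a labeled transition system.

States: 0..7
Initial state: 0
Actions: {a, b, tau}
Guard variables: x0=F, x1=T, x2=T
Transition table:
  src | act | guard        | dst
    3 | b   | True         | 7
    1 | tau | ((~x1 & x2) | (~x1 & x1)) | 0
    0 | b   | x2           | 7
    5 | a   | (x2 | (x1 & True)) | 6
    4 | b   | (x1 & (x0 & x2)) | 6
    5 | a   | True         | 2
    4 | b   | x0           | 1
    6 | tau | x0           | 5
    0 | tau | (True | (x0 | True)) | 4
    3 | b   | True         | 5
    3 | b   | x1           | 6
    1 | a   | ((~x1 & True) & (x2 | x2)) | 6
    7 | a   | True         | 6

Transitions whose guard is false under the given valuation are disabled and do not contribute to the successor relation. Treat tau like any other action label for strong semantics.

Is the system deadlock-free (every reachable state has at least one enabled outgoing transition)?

Reachable = {0,4,6,7}
  0: b→7  tau→4  [2 exit(s)]
  4: ∅  [STUCK]
  6: ∅  [STUCK]
  7: a→6  [1 exit(s)]
witness 4: tau

Answer: DEADLOCK at state 4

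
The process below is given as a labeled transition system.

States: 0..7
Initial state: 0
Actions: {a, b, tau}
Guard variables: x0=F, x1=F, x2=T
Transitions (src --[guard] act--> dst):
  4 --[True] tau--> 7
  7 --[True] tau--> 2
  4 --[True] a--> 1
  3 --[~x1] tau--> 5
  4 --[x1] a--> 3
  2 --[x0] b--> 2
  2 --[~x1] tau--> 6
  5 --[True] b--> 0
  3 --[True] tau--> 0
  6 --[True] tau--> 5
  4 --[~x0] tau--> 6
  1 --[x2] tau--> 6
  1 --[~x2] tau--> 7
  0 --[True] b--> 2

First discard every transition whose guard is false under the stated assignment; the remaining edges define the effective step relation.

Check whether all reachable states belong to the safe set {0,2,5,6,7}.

Inv-set: {0,2,5,6,7}
R = {0,2,5,6}
  0: ✓
  2: ✓
  5: ✓
  6: ✓

Answer: INVARIANT HOLDS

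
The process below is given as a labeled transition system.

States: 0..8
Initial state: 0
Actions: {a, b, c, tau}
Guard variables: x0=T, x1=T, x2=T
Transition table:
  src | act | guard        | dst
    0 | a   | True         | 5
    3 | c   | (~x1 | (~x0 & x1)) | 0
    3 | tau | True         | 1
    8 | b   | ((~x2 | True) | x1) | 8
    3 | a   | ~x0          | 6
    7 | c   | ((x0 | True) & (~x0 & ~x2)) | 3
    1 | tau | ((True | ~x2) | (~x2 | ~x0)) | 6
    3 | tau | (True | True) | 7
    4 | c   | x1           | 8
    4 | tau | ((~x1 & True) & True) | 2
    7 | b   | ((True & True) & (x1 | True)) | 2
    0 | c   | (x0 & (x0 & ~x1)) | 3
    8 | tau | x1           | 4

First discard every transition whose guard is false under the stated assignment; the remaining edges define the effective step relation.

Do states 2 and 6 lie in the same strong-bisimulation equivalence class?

Answer: BISIMILAR

Working:
Refine partition for ~:
  π0 = {{0,1,2,3,4,5,6,7,8}}
  π1 = {{0},{1,3},{2,5,6},{4},{7},{8}}
  π2 = {{0},{1},{2,5,6},{3},{4},{7},{8}}
stable after 3 split(s): 7 block(s)
[2]={2,5,6}  [6]={2,5,6}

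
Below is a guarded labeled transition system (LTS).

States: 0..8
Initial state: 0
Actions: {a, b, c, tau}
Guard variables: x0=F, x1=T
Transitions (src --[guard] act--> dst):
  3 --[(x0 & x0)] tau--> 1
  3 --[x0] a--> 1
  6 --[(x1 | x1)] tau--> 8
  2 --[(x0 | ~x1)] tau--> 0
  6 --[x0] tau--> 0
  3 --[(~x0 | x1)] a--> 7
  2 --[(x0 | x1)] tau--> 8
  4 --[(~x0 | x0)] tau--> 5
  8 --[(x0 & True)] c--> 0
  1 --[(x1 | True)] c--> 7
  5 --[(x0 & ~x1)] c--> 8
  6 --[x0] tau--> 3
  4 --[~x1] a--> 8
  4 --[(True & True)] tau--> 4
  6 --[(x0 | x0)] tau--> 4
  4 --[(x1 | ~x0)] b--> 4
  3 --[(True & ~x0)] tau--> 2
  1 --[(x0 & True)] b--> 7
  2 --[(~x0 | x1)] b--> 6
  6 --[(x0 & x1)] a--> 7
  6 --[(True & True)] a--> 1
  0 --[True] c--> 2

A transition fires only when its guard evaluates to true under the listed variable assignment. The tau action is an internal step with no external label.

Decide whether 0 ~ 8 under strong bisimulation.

Refine partition for ~:
  round 0: {{0,1,2,3,4,5,6,7,8}}
  round 1: {{0,1},{2,4},{3,6},{5,7,8}}
  round 2: {{0},{1},{2},{3},{4},{5,7,8},{6}}
stable after 3 split(s): 7 block(s)
0∈{0}, 8∈{5,7,8}

Answer: NOT BISIMILAR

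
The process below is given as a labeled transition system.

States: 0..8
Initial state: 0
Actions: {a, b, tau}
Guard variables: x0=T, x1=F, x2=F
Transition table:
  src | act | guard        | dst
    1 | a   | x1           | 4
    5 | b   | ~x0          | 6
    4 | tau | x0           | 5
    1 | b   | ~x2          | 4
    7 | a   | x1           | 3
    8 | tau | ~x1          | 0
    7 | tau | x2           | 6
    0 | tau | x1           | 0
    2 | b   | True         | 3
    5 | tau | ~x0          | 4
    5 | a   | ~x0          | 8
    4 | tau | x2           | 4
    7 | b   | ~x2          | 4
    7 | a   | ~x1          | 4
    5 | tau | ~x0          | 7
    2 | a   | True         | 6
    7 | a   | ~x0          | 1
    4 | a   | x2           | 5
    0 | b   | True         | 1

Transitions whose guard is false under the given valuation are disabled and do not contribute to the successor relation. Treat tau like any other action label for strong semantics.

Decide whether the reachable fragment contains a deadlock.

Answer: DEADLOCK at state 5

Working:
Reach set: {0,1,4,5}
  0: b→1  [1 exit(s)]
  1: b→4  [1 exit(s)]
  4: tau→5  [1 exit(s)]
  5: ∅  [no exit]
trace reaching 5: b·b·tau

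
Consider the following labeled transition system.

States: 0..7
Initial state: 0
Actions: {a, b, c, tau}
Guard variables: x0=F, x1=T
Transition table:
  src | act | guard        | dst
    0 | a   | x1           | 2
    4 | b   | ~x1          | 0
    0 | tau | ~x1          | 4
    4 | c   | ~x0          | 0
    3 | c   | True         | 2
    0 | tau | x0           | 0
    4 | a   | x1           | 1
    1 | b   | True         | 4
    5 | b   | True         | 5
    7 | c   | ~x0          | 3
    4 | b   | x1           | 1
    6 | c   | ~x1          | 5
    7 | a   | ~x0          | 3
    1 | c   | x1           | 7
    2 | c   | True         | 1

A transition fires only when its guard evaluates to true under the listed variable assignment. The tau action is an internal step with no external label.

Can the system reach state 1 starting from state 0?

Guard filter leaves 11 enabled edge(s).
Layer 0: {0}
Layer 1: {2}  cumulative {0,2}
Layer 2: {1}  cumulative {0,1,2}
Layer 3: {4,7}  cumulative {0,1,2,4,7}
Layer 4: {3}  cumulative {0,1,2,3,4,7}
Reachable = {0,1,2,3,4,7}
Path to 1: a·c

Answer: REACHABLE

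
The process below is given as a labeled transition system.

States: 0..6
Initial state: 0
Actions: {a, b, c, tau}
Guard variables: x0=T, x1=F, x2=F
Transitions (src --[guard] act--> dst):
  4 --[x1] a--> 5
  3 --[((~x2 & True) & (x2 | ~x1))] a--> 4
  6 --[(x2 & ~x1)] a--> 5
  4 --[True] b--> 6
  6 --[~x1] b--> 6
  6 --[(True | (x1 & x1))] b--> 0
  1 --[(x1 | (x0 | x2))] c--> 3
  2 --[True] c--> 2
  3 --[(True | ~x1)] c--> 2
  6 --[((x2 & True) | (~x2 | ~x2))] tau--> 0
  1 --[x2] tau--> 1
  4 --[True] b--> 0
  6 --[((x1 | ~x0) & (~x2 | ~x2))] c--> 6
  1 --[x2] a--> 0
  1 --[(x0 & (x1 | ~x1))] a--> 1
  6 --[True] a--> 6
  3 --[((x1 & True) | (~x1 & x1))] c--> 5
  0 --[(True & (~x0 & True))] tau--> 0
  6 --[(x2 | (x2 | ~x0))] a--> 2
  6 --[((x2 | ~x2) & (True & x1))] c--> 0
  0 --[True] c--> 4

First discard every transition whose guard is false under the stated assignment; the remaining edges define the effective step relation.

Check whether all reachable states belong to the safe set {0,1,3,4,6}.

Allowed set {0,1,3,4,6}
Reach set: {0,4,6}
  0: ✓
  4: ✓
  6: ✓

Answer: INVARIANT HOLDS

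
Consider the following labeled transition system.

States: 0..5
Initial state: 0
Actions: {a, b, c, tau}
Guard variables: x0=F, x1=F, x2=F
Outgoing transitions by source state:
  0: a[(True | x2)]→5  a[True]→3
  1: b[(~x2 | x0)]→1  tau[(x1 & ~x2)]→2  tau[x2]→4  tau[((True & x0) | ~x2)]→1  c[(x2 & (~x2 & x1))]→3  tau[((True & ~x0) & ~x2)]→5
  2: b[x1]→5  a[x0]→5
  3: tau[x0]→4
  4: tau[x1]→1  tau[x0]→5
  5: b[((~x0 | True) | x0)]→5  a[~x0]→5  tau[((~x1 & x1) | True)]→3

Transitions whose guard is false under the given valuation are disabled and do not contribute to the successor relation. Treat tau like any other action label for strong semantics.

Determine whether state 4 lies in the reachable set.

After dropping false guards: 8 live edges.
L0 = {0}
L1 = {3,5}  now seen {0,3,5}
Reach set: {0,3,5}

Answer: UNREACHABLE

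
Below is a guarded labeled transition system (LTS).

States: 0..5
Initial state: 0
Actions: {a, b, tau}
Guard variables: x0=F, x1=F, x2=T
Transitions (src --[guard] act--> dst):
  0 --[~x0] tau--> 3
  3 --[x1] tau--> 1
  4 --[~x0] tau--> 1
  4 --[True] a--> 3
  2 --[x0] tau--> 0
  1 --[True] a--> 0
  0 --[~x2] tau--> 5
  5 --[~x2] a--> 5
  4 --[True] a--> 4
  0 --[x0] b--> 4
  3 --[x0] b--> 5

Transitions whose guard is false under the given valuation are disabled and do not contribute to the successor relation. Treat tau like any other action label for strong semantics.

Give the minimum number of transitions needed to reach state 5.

Layered search for 5:
  L0 = {0}
  L1 = {3}
5 never appears.

Answer: UNREACHABLE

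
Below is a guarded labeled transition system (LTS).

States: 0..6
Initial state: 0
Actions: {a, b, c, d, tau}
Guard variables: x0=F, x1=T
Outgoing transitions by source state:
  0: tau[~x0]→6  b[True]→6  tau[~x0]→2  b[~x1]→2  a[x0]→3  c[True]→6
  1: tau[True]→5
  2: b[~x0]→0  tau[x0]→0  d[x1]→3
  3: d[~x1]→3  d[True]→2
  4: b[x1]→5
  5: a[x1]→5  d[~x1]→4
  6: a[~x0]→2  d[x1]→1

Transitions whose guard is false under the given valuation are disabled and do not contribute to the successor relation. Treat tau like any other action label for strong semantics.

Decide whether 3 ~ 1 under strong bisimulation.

Answer: NOT BISIMILAR

Analysis:
Refine partition for ~:
  round 0: {{0,1,2,3,4,5,6}}
  round 1: {{0},{1},{2},{3},{4},{5},{6}}
Fixed point at round 2; 7 class(es).
class of 3: {3}; class of 1: {1}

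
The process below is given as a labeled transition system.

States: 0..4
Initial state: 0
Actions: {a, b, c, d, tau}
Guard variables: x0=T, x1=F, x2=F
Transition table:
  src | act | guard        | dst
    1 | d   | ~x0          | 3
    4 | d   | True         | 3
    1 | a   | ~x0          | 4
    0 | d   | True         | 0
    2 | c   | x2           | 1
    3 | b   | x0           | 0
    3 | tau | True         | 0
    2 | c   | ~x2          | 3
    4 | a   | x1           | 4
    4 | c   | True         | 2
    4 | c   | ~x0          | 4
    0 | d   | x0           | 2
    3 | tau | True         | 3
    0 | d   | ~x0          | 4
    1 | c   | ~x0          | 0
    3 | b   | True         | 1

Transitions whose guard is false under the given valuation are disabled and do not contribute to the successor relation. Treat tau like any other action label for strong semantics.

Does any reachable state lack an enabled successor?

Answer: DEADLOCK at state 1

Trace:
Reach set: {0,1,2,3}
  0: d→0  d→2  [deg 2]
  1: ∅  [no exit]
  2: c→3  [deg 1]
  3: b→0  b→1  tau→0  tau→3  [deg 4]
trace reaching 1: d·c·b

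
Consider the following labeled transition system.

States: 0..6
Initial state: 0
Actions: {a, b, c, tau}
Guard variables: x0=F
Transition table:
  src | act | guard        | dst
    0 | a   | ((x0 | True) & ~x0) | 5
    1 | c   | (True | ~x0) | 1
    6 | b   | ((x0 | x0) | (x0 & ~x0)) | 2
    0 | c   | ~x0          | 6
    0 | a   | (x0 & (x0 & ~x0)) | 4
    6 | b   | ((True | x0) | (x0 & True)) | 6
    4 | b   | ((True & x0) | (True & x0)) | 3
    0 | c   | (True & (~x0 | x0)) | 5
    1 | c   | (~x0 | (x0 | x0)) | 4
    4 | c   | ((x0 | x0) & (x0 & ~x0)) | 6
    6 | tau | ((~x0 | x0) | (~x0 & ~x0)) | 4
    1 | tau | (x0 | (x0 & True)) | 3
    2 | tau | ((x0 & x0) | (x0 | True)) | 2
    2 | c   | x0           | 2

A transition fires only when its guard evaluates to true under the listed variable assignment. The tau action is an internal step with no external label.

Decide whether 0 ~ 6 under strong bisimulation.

Answer: NOT BISIMILAR

Analysis:
Refine partition for ~:
  π0 = {{0,1,2,3,4,5,6}}
  π1 = {{0},{1},{2},{3,4,5},{6}}
stable after 2 split(s): 5 block(s)
[0]={0}  [6]={6}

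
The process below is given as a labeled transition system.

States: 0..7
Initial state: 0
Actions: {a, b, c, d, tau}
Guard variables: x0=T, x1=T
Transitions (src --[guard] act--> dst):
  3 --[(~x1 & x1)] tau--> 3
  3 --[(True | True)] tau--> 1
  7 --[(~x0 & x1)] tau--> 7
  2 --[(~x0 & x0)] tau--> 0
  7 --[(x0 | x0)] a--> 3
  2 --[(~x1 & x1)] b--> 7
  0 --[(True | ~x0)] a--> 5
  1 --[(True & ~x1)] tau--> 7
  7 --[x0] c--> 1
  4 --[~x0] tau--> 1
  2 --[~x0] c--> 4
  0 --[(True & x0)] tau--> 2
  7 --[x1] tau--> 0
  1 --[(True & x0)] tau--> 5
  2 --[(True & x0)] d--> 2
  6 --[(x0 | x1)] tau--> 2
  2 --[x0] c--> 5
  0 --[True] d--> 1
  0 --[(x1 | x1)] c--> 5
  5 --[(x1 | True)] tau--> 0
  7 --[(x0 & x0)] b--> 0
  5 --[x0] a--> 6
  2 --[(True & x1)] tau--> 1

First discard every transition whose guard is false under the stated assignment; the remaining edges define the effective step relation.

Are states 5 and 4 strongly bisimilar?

Answer: NOT BISIMILAR

Trace:
Bisimulation quotient by refinement:
  P[0] = {{0,1,2,3,4,5,6,7}}
  P[1] = {{0},{1,3,6},{2},{4},{5},{7}}
  P[2] = {{0},{1},{2},{3},{4},{5},{6},{7}}
stable after 3 split(s): 8 block(s)
[5]={5}  [4]={4}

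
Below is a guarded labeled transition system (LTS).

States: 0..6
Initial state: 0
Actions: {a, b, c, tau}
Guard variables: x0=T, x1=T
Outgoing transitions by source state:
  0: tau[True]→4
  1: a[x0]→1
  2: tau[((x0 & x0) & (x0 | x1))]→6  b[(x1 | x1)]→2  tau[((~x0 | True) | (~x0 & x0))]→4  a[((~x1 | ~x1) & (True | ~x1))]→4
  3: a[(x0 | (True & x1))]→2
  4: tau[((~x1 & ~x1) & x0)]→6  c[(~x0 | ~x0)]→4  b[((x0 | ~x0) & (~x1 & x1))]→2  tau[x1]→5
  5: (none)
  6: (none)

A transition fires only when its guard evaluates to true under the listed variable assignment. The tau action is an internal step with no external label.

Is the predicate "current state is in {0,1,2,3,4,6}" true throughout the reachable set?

Answer: INVARIANT VIOLATED at state 5

Trace:
Allowed set {0,1,2,3,4,6}
Reachable = {0,4,5}
  0: ok
  4: ok
  5: ✗ unsafe
witness against invariant: tau·tau → 5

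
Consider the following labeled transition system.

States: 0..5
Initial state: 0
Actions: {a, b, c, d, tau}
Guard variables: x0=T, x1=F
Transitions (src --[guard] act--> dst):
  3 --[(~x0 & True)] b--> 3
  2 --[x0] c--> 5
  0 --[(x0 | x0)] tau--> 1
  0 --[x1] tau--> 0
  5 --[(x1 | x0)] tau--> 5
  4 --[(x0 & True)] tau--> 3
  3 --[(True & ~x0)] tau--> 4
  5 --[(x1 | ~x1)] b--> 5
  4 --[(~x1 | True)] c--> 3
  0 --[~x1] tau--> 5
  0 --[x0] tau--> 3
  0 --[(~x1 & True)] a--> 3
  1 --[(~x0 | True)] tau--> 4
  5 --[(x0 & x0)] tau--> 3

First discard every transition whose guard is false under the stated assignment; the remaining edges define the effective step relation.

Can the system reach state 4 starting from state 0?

11 transition(s) survive guard evaluation.
Layer 0: {0}
Layer 1: {1,3,5}  total {0,1,3,5}
Layer 2: {4}  total {0,1,3,4,5}
Reachable = {0,1,3,4,5}
trace reaching 4: tau·tau

Answer: REACHABLE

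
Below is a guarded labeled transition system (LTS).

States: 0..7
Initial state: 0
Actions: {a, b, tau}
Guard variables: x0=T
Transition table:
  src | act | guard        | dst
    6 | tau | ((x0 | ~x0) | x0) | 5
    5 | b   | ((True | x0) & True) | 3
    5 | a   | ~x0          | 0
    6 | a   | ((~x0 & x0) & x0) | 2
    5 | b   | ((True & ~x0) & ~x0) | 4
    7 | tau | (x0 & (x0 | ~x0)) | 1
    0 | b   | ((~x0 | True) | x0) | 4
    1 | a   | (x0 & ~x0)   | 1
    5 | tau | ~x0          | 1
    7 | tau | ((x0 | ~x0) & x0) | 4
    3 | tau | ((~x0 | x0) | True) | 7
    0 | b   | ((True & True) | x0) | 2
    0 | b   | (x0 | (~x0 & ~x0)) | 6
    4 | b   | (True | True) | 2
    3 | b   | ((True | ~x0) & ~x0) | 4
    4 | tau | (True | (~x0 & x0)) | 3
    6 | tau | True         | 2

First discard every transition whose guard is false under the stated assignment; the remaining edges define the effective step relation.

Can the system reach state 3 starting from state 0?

Guard filter leaves 11 enabled edge(s).
depth 0: {0}
depth 1: {2,4,6}  now seen {0,2,4,6}
depth 2: {3,5}  now seen {0,2,3,4,5,6}
depth 3: {7}  now seen {0,2,3,4,5,6,7}
depth 4: {1}  now seen {0,1,2,3,4,5,6,7}
Reachable = {0,1,2,3,4,5,6,7}
trace reaching 3: b·tau

Answer: REACHABLE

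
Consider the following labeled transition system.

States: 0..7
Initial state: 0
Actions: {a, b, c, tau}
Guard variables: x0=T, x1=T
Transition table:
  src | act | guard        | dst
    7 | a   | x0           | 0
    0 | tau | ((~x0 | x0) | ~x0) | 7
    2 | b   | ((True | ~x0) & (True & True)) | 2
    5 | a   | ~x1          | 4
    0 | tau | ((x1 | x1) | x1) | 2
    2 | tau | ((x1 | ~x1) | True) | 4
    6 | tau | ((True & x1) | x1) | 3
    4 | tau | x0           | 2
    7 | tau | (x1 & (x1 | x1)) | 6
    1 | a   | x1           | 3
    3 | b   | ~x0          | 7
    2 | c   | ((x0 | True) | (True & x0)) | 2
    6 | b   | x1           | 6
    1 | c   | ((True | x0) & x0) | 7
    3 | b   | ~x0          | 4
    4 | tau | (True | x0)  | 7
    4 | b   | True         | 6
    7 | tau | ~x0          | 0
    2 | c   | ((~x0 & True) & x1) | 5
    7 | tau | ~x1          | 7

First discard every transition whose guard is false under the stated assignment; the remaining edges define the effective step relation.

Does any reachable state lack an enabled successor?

R = {0,2,3,4,6,7}
  0: tau→2  tau→7  [2 exit(s)]
  2: b→2  c→2  tau→4  [3 exit(s)]
  3: ∅  [deadlock]
  4: b→6  tau→2  tau→7  [3 exit(s)]
  6: b→6  tau→3  [2 exit(s)]
  7: a→0  tau→6  [2 exit(s)]
Path to 3: tau·tau·tau

Answer: DEADLOCK at state 3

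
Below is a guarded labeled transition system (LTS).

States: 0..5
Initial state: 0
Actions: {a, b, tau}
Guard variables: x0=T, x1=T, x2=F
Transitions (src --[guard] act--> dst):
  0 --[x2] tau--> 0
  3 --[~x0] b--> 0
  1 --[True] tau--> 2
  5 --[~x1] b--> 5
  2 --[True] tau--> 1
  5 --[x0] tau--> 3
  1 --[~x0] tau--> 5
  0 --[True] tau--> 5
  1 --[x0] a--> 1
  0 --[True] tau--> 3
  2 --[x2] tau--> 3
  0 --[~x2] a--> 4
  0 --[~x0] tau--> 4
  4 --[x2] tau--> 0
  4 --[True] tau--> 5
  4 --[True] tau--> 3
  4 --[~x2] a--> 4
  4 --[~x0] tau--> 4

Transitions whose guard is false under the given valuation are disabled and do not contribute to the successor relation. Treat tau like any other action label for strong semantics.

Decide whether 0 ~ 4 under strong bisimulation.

Bisimulation quotient by refinement:
  round 0: {{0,1,2,3,4,5}}
  round 1: {{0,1,4},{2,5},{3}}
  round 2: {{0,4},{1},{2},{3},{5}}
stable after 3 split(s): 5 block(s)
[0]={0,4}  [4]={0,4}

Answer: BISIMILAR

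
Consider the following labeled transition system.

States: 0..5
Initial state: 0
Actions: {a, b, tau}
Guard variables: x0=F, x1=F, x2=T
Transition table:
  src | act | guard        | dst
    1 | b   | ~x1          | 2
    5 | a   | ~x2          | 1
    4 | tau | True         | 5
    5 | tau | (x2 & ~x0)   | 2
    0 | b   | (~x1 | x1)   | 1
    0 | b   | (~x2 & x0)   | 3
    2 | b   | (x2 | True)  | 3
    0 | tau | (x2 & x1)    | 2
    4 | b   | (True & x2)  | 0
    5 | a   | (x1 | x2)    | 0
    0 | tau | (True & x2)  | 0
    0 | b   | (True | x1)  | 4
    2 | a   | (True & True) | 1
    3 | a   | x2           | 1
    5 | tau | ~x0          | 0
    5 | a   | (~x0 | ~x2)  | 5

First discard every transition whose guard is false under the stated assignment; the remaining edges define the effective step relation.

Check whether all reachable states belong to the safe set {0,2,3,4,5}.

Answer: INVARIANT VIOLATED at state 1

Analysis:
Allowed set {0,2,3,4,5}
Reachable = {0,1,2,3,4,5}
  0: safe
  1: outside
  2: safe
  3: safe
  4: safe
  5: safe
reach 1 via b — violates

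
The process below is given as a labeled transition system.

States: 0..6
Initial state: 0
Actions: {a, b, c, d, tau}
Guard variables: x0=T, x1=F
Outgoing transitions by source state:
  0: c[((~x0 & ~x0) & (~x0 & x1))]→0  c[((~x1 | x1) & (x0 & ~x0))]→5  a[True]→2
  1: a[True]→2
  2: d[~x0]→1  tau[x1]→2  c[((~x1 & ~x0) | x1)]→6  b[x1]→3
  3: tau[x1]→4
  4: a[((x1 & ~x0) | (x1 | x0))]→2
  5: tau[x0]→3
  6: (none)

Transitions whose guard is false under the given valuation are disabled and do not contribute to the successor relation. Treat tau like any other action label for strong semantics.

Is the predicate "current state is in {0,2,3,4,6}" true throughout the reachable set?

Answer: INVARIANT HOLDS

Trace:
Allowed set {0,2,3,4,6}
R = {0,2}
  0: ✓
  2: ✓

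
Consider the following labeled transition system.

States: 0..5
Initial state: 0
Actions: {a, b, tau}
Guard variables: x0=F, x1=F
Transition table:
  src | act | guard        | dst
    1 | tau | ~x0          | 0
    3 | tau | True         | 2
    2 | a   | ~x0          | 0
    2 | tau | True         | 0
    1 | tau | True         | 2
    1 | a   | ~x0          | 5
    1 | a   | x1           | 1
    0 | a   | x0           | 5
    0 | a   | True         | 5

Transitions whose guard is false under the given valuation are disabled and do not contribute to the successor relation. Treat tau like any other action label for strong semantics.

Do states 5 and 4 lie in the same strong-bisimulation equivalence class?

Bisimulation quotient by refinement:
  round 0: {{0,1,2,3,4,5}}
  round 1: {{0},{1,2},{3},{4,5}}
  round 2: {{0},{1},{2},{3},{4,5}}
5 equivalence class(es) (converged in 3)
5∈{4,5}, 4∈{4,5}

Answer: BISIMILAR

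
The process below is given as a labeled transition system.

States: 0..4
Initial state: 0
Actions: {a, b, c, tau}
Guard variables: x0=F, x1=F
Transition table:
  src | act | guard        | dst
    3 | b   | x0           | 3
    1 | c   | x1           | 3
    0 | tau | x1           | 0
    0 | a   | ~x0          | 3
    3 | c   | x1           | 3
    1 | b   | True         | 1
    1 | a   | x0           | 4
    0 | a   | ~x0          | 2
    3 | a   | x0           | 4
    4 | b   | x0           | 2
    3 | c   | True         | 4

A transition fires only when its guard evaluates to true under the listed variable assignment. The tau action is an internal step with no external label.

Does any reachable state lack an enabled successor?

R = {0,2,3,4}
  0: a→2  a→3  [deg 2]
  2: ∅  [STUCK]
  3: c→4  [deg 1]
  4: ∅  [STUCK]
witness 2: a

Answer: DEADLOCK at state 2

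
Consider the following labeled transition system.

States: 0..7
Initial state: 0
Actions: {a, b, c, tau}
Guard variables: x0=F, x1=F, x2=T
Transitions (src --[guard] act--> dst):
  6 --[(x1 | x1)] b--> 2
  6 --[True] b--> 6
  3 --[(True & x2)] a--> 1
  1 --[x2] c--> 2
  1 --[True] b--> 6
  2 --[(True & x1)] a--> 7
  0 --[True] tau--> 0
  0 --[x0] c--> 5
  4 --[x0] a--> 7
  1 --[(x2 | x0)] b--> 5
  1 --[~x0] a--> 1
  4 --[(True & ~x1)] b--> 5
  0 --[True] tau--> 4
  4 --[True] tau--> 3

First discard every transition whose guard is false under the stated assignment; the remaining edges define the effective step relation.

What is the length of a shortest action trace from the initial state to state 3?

Answer: 2

Analysis:
BFS to 3:
  depth 0: {0}
  depth 1: {4}
  depth 2: {3,5}
3 enters at depth 2; path tau·tau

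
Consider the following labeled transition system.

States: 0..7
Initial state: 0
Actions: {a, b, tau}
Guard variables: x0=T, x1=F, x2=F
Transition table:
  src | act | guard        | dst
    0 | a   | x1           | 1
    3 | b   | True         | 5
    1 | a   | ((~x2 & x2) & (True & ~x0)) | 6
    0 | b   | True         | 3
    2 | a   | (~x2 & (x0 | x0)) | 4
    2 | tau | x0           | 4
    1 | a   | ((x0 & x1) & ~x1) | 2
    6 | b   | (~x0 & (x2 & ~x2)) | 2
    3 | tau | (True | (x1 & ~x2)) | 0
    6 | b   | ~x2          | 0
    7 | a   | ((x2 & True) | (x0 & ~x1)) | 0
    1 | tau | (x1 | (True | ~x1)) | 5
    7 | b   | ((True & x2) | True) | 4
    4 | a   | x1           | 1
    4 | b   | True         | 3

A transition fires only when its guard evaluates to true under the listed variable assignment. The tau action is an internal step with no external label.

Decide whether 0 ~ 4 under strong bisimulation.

Bisimulation quotient by refinement:
  round 0: {{0,1,2,3,4,5,6,7}}
  round 1: {{0,4,6},{1},{2},{3},{5},{7}}
  round 2: {{0,4},{1},{2},{3},{5},{6},{7}}
stable after 3 split(s): 7 block(s)
class of 0: {0,4}; class of 4: {0,4}

Answer: BISIMILAR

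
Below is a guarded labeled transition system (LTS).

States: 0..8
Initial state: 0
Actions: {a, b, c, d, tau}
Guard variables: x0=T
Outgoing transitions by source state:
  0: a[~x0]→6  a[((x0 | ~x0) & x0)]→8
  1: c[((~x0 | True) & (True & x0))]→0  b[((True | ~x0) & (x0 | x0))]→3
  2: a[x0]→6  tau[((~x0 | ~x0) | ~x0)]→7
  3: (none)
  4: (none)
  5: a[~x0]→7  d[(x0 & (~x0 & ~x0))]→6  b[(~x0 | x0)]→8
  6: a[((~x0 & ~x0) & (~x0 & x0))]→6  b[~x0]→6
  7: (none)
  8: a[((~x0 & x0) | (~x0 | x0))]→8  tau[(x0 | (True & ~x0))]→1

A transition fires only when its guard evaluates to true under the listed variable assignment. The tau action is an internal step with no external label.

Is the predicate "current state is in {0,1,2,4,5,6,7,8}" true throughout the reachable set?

Allowed set {0,1,2,4,5,6,7,8}
R = {0,1,3,8}
  0: ok
  1: ok
  3: outside
  8: ok
reach 3 via a·tau·b — violates

Answer: INVARIANT VIOLATED at state 3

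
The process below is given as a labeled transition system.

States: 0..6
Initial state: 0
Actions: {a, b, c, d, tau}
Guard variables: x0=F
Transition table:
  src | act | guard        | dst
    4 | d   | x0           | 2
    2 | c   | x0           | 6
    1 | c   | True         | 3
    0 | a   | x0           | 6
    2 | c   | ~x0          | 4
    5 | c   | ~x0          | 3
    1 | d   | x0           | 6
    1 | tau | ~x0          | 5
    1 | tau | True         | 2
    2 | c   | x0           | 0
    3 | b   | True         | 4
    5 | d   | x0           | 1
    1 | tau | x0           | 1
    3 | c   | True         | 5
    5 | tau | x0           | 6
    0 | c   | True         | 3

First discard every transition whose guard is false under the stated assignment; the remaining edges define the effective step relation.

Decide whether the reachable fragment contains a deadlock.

Reach set: {0,3,4,5}
  0: c→3  [deg 1]
  3: b→4  c→5  [deg 2]
  4: ∅  [no exit]
  5: c→3  [deg 1]
trace reaching 4: c·b

Answer: DEADLOCK at state 4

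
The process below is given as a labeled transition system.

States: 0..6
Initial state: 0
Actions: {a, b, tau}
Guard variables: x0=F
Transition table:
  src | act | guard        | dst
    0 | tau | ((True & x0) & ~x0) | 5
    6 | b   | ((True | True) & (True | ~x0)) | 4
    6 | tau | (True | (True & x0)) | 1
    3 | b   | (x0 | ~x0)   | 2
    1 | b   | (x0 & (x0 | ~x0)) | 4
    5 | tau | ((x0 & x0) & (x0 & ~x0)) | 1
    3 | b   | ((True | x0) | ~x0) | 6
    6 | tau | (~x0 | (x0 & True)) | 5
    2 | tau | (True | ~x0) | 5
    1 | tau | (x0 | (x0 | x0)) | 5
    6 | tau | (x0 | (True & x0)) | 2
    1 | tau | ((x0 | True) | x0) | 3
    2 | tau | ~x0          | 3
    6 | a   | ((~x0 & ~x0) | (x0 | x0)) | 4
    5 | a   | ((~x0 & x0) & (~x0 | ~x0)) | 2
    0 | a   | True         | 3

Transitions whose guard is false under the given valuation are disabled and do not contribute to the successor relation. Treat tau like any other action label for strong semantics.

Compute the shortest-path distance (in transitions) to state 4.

BFS to 4:
  Layer 0: {0}
  Layer 1: {3}
  Layer 2: {2,6}
  Layer 3: {1,4,5}
depth(4)=3, e.g. a·b·a

Answer: 3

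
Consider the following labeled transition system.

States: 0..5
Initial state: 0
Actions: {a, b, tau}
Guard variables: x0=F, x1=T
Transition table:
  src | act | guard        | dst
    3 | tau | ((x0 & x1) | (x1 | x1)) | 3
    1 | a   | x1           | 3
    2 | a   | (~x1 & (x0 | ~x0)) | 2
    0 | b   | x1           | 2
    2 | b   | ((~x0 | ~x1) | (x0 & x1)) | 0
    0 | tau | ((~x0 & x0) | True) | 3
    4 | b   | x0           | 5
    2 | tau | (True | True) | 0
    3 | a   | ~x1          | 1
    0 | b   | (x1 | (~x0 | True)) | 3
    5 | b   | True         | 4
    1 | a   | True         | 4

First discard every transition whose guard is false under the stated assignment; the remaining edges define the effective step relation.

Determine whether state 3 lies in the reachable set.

Answer: REACHABLE

Analysis:
Guard filter leaves 9 enabled edge(s).
L0 = {0}
L1 = {2,3}  total {0,2,3}
Reachable = {0,2,3}
witness 3: b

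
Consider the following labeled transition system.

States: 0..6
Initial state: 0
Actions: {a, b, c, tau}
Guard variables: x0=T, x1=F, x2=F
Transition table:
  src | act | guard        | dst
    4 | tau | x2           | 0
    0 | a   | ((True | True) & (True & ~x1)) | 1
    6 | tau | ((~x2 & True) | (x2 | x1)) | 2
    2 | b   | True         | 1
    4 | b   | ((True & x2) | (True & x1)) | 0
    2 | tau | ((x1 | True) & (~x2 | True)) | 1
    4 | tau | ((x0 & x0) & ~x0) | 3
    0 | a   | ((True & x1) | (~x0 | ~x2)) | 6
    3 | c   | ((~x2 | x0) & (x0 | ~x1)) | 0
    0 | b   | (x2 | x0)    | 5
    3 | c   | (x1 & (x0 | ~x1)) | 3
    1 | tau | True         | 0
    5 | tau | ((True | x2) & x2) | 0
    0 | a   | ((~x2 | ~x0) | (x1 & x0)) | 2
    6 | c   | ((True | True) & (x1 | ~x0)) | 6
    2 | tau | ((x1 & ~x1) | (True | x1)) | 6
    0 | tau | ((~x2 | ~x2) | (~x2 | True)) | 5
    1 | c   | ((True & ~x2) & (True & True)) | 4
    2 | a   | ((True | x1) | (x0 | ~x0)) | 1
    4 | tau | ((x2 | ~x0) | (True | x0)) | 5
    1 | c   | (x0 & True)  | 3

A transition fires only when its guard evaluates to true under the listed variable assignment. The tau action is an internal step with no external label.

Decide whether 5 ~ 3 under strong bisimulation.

Answer: NOT BISIMILAR

Trace:
Refine partition for ~:
  π0 = {{0,1,2,3,4,5,6}}
  π1 = {{0,2},{1},{3},{4,6},{5}}
  π2 = {{0},{1},{2},{3},{4},{5},{6}}
Fixed point at round 3; 7 class(es).
5∈{5}, 3∈{3}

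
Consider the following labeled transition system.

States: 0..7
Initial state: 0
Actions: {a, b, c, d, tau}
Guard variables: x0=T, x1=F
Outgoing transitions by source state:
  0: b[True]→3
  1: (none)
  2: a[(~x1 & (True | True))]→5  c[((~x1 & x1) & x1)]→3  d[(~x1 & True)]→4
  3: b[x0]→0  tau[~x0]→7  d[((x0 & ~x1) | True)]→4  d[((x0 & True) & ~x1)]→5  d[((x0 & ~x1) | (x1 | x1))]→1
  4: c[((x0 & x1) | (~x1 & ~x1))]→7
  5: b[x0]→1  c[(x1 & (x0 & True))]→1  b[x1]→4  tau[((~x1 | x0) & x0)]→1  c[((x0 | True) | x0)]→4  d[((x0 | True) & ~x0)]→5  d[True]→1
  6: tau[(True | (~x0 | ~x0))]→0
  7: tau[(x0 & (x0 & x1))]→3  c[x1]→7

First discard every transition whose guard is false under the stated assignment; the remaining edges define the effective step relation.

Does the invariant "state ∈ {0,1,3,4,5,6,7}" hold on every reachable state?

Safe = {0,1,3,4,5,6,7}
Reachable = {0,1,3,4,5,7}
  0: ok
  1: ok
  3: ok
  4: ok
  5: ok
  7: ok

Answer: INVARIANT HOLDS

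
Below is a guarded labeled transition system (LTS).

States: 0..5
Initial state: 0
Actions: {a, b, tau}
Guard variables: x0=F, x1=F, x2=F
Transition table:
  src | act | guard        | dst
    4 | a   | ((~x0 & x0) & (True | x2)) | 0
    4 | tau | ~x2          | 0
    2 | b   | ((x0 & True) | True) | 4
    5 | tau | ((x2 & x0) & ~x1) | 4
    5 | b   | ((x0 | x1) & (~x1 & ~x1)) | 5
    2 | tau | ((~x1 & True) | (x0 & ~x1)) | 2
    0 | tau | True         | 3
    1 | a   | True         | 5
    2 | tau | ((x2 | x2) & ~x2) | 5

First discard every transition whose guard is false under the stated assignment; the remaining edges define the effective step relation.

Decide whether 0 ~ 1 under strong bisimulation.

Refine partition for ~:
  π0 = {{0,1,2,3,4,5}}
  π1 = {{0,4},{1},{2},{3,5}}
  π2 = {{0},{1},{2},{3,5},{4}}
stable after 3 split(s): 5 block(s)
class of 0: {0}; class of 1: {1}

Answer: NOT BISIMILAR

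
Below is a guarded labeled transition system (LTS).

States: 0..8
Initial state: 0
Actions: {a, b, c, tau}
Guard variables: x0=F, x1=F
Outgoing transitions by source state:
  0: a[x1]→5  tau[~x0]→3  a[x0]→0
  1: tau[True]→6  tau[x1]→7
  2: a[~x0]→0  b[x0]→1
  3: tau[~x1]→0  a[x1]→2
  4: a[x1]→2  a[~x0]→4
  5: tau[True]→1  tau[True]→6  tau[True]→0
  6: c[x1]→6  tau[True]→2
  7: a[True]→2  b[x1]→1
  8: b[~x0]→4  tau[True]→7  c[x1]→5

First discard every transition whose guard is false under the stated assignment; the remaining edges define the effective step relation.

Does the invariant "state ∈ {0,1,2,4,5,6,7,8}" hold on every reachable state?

Inv-set: {0,1,2,4,5,6,7,8}
Reachable = {0,3}
  0: ok
  3: outside
reach 3 via tau — violates

Answer: INVARIANT VIOLATED at state 3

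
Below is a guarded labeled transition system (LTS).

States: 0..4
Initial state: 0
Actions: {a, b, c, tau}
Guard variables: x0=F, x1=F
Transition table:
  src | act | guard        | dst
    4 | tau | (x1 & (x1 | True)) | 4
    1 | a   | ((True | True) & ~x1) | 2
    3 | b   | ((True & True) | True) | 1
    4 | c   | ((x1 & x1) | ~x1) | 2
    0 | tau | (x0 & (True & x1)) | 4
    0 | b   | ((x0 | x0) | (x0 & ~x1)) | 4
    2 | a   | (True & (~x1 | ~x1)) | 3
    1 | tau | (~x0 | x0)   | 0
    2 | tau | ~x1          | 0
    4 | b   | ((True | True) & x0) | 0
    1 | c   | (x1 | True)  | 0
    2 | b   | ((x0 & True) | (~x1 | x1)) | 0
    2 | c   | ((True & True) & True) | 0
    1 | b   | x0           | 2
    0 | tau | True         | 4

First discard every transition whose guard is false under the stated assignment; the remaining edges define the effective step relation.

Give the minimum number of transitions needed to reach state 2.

Answer: 2

Trace:
Layered search for 2:
  depth 0: {0}
  depth 1: {4}
  depth 2: {2}
2 enters at depth 2; path tau·c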